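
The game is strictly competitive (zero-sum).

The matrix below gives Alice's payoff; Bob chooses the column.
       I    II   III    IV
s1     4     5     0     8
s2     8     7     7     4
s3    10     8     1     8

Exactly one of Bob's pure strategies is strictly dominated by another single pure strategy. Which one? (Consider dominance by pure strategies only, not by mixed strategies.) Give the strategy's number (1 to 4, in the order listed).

1

Bob prefers columns that give Alice less. Compare I with III: 0 < 4, 7 < 8, 1 < 10.
So III strictly dominates I for Bob; I is strictly dominated.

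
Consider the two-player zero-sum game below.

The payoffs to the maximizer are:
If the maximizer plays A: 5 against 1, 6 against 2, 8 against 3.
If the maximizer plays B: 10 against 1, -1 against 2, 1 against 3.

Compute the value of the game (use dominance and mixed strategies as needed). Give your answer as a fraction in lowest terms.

65/12

Column 3 is strictly dominated by 2 for the minimizer (it gives the maximizer more in every row).
The remaining 2×2 game on (A, B) × (1, 2) has no saddle point. Let the maximizer play A with probability p; indifference gives 5p + 10(1−p) = 6p − (1−p), so p = 11/12.
Similarly the minimizer's optimal q on 1 is 7/12, and the value is 5·(7/12) + (6)·(5/12) = 65/12.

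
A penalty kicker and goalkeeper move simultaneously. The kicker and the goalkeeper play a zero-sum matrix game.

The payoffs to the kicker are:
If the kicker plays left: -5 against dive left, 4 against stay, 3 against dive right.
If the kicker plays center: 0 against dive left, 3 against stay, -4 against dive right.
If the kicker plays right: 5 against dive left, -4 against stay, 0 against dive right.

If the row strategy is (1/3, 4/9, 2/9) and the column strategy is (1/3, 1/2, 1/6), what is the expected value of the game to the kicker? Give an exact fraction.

31/54

Against (1/3, 1/2, 1/6), each row's expected payoff is left: 5/6; center: 5/6; right: -1/3.
Taking the (1/3, 4/9, 2/9)-weighted average: (1/3)·(5/6) + (4/9)·(5/6) + (2/9)·(-1/3) = 31/54.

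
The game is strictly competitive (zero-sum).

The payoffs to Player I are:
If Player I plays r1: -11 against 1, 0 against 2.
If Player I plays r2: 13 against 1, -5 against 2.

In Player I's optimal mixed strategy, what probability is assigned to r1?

18/29

Row minima are -11 and -5, so Player I's maximin is -5; column maxima are 13 and 0, so Player II's minimax is 0. These differ, so the equilibrium is in mixed strategies.
Let Player I play r1 with probability p. Player II is indifferent when −11p + 13(1−p) = −5(1−p), giving p = 18/29.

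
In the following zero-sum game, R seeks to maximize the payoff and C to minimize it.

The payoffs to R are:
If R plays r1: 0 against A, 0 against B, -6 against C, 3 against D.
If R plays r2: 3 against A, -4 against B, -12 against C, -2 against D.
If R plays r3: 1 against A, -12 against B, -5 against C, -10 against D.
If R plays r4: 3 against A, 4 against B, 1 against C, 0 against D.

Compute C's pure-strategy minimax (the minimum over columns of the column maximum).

1

The worst case (largest entry) in each column is A: 3, B: 4, C: 1, D: 3.
The best (smallest) of these is 1.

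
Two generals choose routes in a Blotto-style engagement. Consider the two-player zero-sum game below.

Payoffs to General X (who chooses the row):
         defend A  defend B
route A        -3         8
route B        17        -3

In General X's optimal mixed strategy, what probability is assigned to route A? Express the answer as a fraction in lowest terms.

20/31

Row minima are -3 and -3, so General X's maximin is -3; column maxima are 17 and 8, so General Y's minimax is 8. These differ, so the equilibrium is in mixed strategies.
Let General X play route A with probability p. General Y is indifferent when −3p + 17(1−p) = 8p − 3(1−p), giving p = 20/31.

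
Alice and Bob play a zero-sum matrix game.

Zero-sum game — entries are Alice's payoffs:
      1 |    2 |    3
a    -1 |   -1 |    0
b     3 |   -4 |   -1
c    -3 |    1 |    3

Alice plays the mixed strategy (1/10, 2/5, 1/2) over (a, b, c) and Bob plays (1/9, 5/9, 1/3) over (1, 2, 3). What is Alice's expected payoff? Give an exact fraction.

-31/90

Against (1/9, 5/9, 1/3), each row's expected payoff is a: -2/3; b: -20/9; c: 11/9.
Taking the (1/10, 2/5, 1/2)-weighted average: (1/10)·(-2/3) + (2/5)·(-20/9) + (1/2)·(11/9) = -31/90.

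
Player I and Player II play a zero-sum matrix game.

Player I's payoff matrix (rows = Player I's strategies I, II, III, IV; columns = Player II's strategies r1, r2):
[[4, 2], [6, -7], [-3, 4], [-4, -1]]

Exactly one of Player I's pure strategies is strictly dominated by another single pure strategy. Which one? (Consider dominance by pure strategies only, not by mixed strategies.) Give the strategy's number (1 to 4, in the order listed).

Compare IV with I: 4 > -4, 2 > -1.
So I strictly dominates IV for Player I; IV is strictly dominated.

4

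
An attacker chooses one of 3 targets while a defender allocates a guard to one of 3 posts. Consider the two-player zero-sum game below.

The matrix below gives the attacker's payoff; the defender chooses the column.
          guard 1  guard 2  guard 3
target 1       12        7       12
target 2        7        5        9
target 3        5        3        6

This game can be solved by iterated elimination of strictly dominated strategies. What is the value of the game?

Column guard 1 is strictly dominated by guard 2 for the defender (7<12, 5<7, 3<5); eliminate guard 1.
Row target 3 is strictly dominated by row target 1 (7>3, 12>6); eliminate target 3.
Column guard 3 is strictly dominated by guard 2 for the defender (7<12, 5<9); eliminate guard 3.
Row target 2 is strictly dominated by row target 1 (7>5); eliminate target 2.
Only (target 1, guard 2) remains, with payoff 7.

7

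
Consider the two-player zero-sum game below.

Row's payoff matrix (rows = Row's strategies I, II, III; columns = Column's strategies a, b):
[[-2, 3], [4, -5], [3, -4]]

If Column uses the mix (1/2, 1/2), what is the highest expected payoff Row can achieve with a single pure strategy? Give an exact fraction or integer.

I: (-2)·(1/2) + (3)·(1/2) = 1/2.
II: (4)·(1/2) + (-5)·(1/2) = -1/2.
III: (3)·(1/2) + (-4)·(1/2) = -1/2.
The best pure response is I with expected payoff 1/2.

1/2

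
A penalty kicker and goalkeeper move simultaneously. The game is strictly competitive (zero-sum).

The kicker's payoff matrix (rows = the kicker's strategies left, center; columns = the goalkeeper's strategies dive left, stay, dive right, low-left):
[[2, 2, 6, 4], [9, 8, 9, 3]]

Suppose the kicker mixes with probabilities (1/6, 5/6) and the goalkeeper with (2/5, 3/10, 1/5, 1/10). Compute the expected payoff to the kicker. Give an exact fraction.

29/4

Against (2/5, 3/10, 1/5, 1/10), each row's expected payoff is left: 3; center: 81/10.
Taking the (1/6, 5/6)-weighted average: (1/6)·(3) + (5/6)·(81/10) = 29/4.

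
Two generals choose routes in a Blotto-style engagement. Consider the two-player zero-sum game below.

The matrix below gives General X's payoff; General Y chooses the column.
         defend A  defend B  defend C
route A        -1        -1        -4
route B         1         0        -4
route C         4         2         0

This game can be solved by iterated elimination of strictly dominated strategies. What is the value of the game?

0

Row route A is strictly dominated by row route C (4>-1, 2>-1, 0>-4); eliminate route A.
Column defend B is strictly dominated by defend C for General Y (-4<0, 0<2); eliminate defend B.
Row route B is strictly dominated by row route C (4>1, 0>-4); eliminate route B.
Column defend A is strictly dominated by defend C for General Y (0<4); eliminate defend A.
Only (route C, defend C) remains, with payoff 0.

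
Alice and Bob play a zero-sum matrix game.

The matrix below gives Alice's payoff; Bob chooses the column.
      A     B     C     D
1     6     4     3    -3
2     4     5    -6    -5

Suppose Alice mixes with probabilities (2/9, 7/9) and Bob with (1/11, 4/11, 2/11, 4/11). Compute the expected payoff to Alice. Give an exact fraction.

-8/33

Against (1/11, 4/11, 2/11, 4/11), each row's expected payoff is 1: 16/11; 2: -8/11.
Taking the (2/9, 7/9)-weighted average: (2/9)·(16/11) + (7/9)·(-8/11) = -8/33.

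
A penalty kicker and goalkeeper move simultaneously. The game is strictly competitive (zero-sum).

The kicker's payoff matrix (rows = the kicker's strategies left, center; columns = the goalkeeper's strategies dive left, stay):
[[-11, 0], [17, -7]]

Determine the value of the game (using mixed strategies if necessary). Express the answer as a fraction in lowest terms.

-11/5

Row minima are -11 and -7, so the kicker's maximin is -7; column maxima are 17 and 0, so the goalkeeper's minimax is 0. These differ, so the equilibrium is in mixed strategies.
Let the kicker play left with probability p. The goalkeeper is indifferent when −11p + 17(1−p) = −7(1−p), giving p = 24/35.
Let the goalkeeper play dive left with probability q. The kicker is indifferent when −11q = 17q − 7(1−q), giving q = 1/5.
The value is -11·(1/5) + (0)·(4/5) = -11/5.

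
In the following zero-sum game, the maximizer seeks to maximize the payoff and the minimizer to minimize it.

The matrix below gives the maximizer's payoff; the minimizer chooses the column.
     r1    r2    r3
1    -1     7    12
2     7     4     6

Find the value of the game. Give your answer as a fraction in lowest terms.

53/11

Column r3 is strictly dominated by r2 for the minimizer (it gives the maximizer more in every row).
The remaining 2×2 game on (1, 2) × (r1, r2) has no saddle point. Let the maximizer play 1 with probability p; indifference gives −p + 7(1−p) = 7p + 4(1−p), so p = 3/11.
Similarly the minimizer's optimal q on r1 is 3/11, and the value is -1·(3/11) + (7)·(8/11) = 53/11.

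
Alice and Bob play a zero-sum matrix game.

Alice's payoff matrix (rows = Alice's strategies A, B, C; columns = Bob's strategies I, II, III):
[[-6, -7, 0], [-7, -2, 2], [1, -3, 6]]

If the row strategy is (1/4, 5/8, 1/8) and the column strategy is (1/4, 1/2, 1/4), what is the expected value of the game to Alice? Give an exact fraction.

Against (1/4, 1/2, 1/4), each row's expected payoff is A: -5; B: -9/4; C: 1/4.
Taking the (1/4, 5/8, 1/8)-weighted average: (1/4)·(-5) + (5/8)·(-9/4) + (1/8)·(1/4) = -21/8.

-21/8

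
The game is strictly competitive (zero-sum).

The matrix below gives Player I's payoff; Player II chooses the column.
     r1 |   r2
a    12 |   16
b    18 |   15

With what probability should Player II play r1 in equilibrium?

Row minima are 12 and 15, so Player I's maximin is 15; column maxima are 18 and 16, so Player II's minimax is 16. These differ, so the equilibrium is in mixed strategies.
Let Player II play r1 with probability q. Player I is indifferent when 12q + 16(1−q) = 18q + 15(1−q), giving q = 1/7.

1/7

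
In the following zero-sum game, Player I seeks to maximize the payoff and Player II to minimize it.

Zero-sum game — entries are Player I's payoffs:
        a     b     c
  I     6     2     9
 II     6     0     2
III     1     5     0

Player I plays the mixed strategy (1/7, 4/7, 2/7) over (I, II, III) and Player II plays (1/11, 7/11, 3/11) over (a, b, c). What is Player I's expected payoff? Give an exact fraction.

Against (1/11, 7/11, 3/11), each row's expected payoff is I: 47/11; II: 12/11; III: 36/11.
Taking the (1/7, 4/7, 2/7)-weighted average: (1/7)·(47/11) + (4/7)·(12/11) + (2/7)·(36/11) = 167/77.

167/77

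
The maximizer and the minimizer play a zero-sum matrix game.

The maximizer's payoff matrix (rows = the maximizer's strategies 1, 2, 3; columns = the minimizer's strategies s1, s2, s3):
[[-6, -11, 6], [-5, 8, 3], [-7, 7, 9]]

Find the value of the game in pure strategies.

Row minima: -11, -5, -7 → the maximizer's maximin is -5.
Column maxima: -5, 8, 9 → the minimizer's minimax is -5.
They coincide at (2, s1), so the value is -5.

-5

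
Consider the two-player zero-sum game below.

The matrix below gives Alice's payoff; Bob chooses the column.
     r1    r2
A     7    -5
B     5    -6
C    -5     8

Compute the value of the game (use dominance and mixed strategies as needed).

Row B is strictly dominated by row A, so Alice never plays it.
The remaining 2×2 game on (A, C) × (r1, r2) has no saddle point. Let Alice play A with probability p; indifference gives 7p − 5(1−p) = −5p + 8(1−p), so p = 13/25.
Similarly Bob's optimal q on r1 is 13/25, and the value is 7·(13/25) + (-5)·(12/25) = 31/25.

31/25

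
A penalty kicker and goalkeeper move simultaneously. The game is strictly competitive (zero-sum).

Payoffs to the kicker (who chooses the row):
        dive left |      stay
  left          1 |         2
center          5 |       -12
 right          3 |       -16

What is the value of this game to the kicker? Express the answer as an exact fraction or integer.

11/9

Row right is strictly dominated by row center, so the kicker never plays it.
The remaining 2×2 game on (left, center) × (dive left, stay) has no saddle point. Let the kicker play left with probability p; indifference gives p + 5(1−p) = 2p − 12(1−p), so p = 17/18.
Similarly the goalkeeper's optimal q on dive left is 7/9, and the value is 1·(7/9) + (2)·(2/9) = 11/9.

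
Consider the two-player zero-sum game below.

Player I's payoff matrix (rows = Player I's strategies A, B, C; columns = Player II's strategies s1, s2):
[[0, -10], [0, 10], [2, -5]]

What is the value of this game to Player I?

20/17

Row A is strictly dominated by row C, so Player I never plays it.
The remaining 2×2 game on (B, C) × (s1, s2) has no saddle point. Let Player I play B with probability p; indifference gives 2(1−p) = 10p − 5(1−p), so p = 7/17.
Similarly Player II's optimal q on s1 is 15/17, and the value is 0·(15/17) + (10)·(2/17) = 20/17.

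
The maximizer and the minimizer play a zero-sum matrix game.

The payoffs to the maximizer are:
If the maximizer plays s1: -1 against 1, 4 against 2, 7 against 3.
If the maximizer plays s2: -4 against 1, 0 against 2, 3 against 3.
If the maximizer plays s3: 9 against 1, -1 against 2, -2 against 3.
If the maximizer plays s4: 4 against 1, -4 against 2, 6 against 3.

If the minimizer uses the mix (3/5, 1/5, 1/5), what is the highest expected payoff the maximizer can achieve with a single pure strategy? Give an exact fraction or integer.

24/5

s1: (-1)·(3/5) + (4)·(1/5) + (7)·(1/5) = 8/5.
s2: (-4)·(3/5) + (0)·(1/5) + (3)·(1/5) = -9/5.
s3: (9)·(3/5) + (-1)·(1/5) + (-2)·(1/5) = 24/5.
s4: (4)·(3/5) + (-4)·(1/5) + (6)·(1/5) = 14/5.
The best pure response is s3 with expected payoff 24/5.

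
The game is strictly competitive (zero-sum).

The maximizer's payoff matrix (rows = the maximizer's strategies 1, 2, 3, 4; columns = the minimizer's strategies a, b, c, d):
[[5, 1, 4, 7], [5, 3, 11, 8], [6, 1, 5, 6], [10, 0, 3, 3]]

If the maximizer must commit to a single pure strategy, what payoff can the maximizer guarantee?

The worst-case payoff for each row is 1: 1, 2: 3, 3: 1, 4: 0.
The best of these is 3.

3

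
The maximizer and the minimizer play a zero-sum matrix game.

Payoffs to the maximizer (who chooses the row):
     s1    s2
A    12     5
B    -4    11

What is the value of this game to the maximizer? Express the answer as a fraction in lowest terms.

76/11

Row minima are 5 and -4, so the maximizer's maximin is 5; column maxima are 12 and 11, so the minimizer's minimax is 11. These differ, so the equilibrium is in mixed strategies.
Let the maximizer play A with probability p. The minimizer is indifferent when 12p − 4(1−p) = 5p + 11(1−p), giving p = 15/22.
Let the minimizer play s1 with probability q. The maximizer is indifferent when 12q + 5(1−q) = −4q + 11(1−q), giving q = 3/11.
The value is 12·(3/11) + (5)·(8/11) = 76/11.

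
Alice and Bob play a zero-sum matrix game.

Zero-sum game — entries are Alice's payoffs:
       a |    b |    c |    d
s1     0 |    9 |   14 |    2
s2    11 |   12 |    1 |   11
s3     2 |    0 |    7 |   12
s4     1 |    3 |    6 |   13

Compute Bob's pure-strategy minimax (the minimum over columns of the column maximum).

The worst case (largest entry) in each column is a: 11, b: 12, c: 14, d: 13.
The best (smallest) of these is 11.

11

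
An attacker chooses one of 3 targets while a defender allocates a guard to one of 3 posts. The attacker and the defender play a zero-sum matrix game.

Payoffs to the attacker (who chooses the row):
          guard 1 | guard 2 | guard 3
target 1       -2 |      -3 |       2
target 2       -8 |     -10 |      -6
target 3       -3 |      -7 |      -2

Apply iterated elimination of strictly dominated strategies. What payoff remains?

-3

Row target 2 is strictly dominated by row target 1 (-2>-8, -3>-10, 2>-6); eliminate target 2.
Column guard 3 is strictly dominated by guard 1 for the defender (-2<2, -3<-2); eliminate guard 3.
Column guard 1 is strictly dominated by guard 2 for the defender (-3<-2, -7<-3); eliminate guard 1.
Row target 3 is strictly dominated by row target 1 (-3>-7); eliminate target 3.
Only (target 1, guard 2) remains, with payoff -3.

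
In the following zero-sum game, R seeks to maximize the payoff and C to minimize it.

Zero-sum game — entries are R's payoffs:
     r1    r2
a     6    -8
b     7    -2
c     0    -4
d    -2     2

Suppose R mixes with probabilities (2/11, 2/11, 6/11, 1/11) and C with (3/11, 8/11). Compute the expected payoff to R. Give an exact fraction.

-24/11

Against (3/11, 8/11), each row's expected payoff is a: -46/11; b: 5/11; c: -32/11; d: 10/11.
Taking the (2/11, 2/11, 6/11, 1/11)-weighted average: (2/11)·(-46/11) + (2/11)·(5/11) + (6/11)·(-32/11) + (1/11)·(10/11) = -24/11.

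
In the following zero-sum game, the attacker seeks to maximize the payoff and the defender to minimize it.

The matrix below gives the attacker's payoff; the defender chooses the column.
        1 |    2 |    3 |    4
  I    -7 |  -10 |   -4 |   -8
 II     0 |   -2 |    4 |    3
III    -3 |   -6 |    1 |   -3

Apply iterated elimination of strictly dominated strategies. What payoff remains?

-2

Column 1 is strictly dominated by 2 for the defender (-10<-7, -2<0, -6<-3); eliminate 1.
Column 4 is strictly dominated by 2 for the defender (-10<-8, -2<3, -6<-3); eliminate 4.
Row III is strictly dominated by row II (-2>-6, 4>1); eliminate III.
Column 3 is strictly dominated by 2 for the defender (-10<-4, -2<4); eliminate 3.
Row I is strictly dominated by row II (-2>-10); eliminate I.
Only (II, 2) remains, with payoff -2.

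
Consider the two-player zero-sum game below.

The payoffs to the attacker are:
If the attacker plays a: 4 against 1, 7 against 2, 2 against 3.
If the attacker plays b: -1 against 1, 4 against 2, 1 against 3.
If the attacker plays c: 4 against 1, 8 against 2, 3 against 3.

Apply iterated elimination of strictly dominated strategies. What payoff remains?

Column 2 is strictly dominated by 1 for the defender (4<7, -1<4, 4<8); eliminate 2.
Row b is strictly dominated by row a (4>-1, 2>1); eliminate b.
Column 1 is strictly dominated by 3 for the defender (2<4, 3<4); eliminate 1.
Row a is strictly dominated by row c (3>2); eliminate a.
Only (c, 3) remains, with payoff 3.

3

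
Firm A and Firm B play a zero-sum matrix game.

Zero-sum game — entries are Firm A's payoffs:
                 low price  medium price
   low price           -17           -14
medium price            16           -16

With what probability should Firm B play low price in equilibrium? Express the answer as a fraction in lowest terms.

Row minima are -17 and -16, so Firm A's maximin is -16; column maxima are 16 and -14, so Firm B's minimax is -14. These differ, so the equilibrium is in mixed strategies.
Let Firm B play low price with probability q. Firm A is indifferent when −17q − 14(1−q) = 16q − 16(1−q), giving q = 2/35.

2/35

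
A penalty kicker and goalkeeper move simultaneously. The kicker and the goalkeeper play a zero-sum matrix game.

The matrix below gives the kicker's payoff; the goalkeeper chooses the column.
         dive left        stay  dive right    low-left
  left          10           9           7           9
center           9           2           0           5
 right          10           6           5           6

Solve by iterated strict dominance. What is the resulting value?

Column stay is strictly dominated by dive right for the goalkeeper (7<9, 0<2, 5<6); eliminate stay.
Row center is strictly dominated by row left (10>9, 7>0, 9>5); eliminate center.
Column low-left is strictly dominated by dive right for the goalkeeper (7<9, 5<6); eliminate low-left.
Column dive left is strictly dominated by dive right for the goalkeeper (7<10, 5<10); eliminate dive left.
Row right is strictly dominated by row left (7>5); eliminate right.
Only (left, dive right) remains, with payoff 7.

7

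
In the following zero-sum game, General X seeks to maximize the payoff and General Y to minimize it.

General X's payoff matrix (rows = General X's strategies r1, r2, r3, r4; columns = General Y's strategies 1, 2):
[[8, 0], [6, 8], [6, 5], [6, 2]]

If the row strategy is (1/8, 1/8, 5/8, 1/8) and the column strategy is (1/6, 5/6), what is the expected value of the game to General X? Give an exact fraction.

75/16

Against (1/6, 5/6), each row's expected payoff is r1: 4/3; r2: 23/3; r3: 31/6; r4: 8/3.
Taking the (1/8, 1/8, 5/8, 1/8)-weighted average: (1/8)·(4/3) + (1/8)·(23/3) + (5/8)·(31/6) + (1/8)·(8/3) = 75/16.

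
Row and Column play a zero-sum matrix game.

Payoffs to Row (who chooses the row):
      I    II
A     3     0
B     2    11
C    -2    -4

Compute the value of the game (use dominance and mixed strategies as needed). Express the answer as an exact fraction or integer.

Row C is strictly dominated by row A, so Row never plays it.
The remaining 2×2 game on (A, B) × (I, II) has no saddle point. Let Row play A with probability p; indifference gives 3p + 2(1−p) = 11(1−p), so p = 3/4.
Similarly Column's optimal q on I is 11/12, and the value is 3·(11/12) + (0)·(1/12) = 11/4.

11/4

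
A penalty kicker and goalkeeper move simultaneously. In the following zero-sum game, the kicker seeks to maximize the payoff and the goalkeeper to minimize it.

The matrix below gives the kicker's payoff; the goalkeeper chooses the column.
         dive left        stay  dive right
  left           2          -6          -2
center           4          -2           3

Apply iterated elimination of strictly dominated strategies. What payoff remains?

-2

Row left is strictly dominated by row center (4>2, -2>-6, 3>-2); eliminate left.
Column dive left is strictly dominated by stay for the goalkeeper (-2<4); eliminate dive left.
Column dive right is strictly dominated by stay for the goalkeeper (-2<3); eliminate dive right.
Only (center, stay) remains, with payoff -2.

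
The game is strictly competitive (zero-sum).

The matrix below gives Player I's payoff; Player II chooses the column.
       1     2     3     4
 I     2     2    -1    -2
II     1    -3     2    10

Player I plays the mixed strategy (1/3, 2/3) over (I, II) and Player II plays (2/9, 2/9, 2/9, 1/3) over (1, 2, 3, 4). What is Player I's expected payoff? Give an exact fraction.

Against (2/9, 2/9, 2/9, 1/3), each row's expected payoff is I: 0; II: 10/3.
Taking the (1/3, 2/3)-weighted average: (1/3)·(0) + (2/3)·(10/3) = 20/9.

20/9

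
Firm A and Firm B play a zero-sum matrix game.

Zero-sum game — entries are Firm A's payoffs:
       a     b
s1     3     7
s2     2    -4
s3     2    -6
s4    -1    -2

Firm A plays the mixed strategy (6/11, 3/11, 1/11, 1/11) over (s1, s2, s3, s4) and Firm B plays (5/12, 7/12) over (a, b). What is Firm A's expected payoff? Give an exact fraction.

93/44

Against (5/12, 7/12), each row's expected payoff is s1: 16/3; s2: -3/2; s3: -8/3; s4: -19/12.
Taking the (6/11, 3/11, 1/11, 1/11)-weighted average: (6/11)·(16/3) + (3/11)·(-3/2) + (1/11)·(-8/3) + (1/11)·(-19/12) = 93/44.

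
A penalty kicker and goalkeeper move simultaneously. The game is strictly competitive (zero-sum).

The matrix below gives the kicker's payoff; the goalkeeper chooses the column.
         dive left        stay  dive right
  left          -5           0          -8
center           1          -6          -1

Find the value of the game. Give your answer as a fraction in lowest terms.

-48/13

Column dive left is strictly dominated by dive right for the goalkeeper (it gives the kicker more in every row).
The remaining 2×2 game on (left, center) × (stay, dive right) has no saddle point. Let the kicker play left with probability p; indifference gives −6(1−p) = −8p − (1−p), so p = 5/13.
Similarly the goalkeeper's optimal q on stay is 7/13, and the value is 0·(7/13) + (-8)·(6/13) = -48/13.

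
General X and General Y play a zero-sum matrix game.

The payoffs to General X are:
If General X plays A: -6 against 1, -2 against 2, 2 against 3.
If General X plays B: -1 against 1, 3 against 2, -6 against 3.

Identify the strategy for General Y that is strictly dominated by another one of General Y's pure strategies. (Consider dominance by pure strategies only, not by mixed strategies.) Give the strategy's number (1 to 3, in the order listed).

2

General Y prefers columns that give General X less. Compare 2 with 1: -6 < -2, -1 < 3.
So 1 strictly dominates 2 for General Y; 2 is strictly dominated.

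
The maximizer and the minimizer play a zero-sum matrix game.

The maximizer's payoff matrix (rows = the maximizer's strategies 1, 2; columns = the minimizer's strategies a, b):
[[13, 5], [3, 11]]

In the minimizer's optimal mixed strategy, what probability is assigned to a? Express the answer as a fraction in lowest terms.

Row minima are 5 and 3, so the maximizer's maximin is 5; column maxima are 13 and 11, so the minimizer's minimax is 11. These differ, so the equilibrium is in mixed strategies.
Let the minimizer play a with probability q. The maximizer is indifferent when 13q + 5(1−q) = 3q + 11(1−q), giving q = 3/8.

3/8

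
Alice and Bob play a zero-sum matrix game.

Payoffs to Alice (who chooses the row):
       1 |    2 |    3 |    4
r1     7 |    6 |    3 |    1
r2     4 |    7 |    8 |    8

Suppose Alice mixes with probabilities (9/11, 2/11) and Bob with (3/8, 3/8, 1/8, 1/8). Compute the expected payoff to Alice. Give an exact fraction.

485/88

Against (3/8, 3/8, 1/8, 1/8), each row's expected payoff is r1: 43/8; r2: 49/8.
Taking the (9/11, 2/11)-weighted average: (9/11)·(43/8) + (2/11)·(49/8) = 485/88.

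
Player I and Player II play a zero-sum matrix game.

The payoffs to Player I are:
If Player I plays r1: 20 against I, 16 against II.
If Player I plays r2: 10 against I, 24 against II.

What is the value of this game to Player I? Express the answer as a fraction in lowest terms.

Row minima are 16 and 10, so Player I's maximin is 16; column maxima are 20 and 24, so Player II's minimax is 20. These differ, so the equilibrium is in mixed strategies.
Let Player I play r1 with probability p. Player II is indifferent when 20p + 10(1−p) = 16p + 24(1−p), giving p = 7/9.
Let Player II play I with probability q. Player I is indifferent when 20q + 16(1−q) = 10q + 24(1−q), giving q = 4/9.
The value is 20·(4/9) + (16)·(5/9) = 160/9.

160/9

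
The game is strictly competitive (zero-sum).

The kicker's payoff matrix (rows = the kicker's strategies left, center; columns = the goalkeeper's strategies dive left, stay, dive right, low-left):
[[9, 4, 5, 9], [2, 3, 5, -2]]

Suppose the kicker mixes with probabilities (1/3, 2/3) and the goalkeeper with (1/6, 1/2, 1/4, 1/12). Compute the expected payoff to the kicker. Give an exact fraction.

Against (1/6, 1/2, 1/4, 1/12), each row's expected payoff is left: 11/2; center: 35/12.
Taking the (1/3, 2/3)-weighted average: (1/3)·(11/2) + (2/3)·(35/12) = 34/9.

34/9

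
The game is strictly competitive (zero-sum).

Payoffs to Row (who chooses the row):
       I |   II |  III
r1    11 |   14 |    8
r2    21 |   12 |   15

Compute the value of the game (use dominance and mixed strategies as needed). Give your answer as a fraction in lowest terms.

38/3

Column I is strictly dominated by III for Column (it gives Row more in every row).
The remaining 2×2 game on (r1, r2) × (II, III) has no saddle point. Let Row play r1 with probability p; indifference gives 14p + 12(1−p) = 8p + 15(1−p), so p = 1/3.
Similarly Column's optimal q on II is 7/9, and the value is 14·(7/9) + (8)·(2/9) = 38/3.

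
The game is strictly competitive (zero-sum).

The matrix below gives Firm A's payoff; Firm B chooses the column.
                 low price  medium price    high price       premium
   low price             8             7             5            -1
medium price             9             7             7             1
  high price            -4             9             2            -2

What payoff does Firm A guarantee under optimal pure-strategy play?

1

Row minima: -1, 1, -4 → Firm A's maximin is 1.
Column maxima: 9, 9, 7, 1 → Firm B's minimax is 1.
They coincide at (medium price, premium), so the value is 1.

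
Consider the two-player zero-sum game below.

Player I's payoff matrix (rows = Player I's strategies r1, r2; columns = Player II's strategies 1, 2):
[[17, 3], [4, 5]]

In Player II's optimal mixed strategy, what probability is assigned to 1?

Row minima are 3 and 4, so Player I's maximin is 4; column maxima are 17 and 5, so Player II's minimax is 5. These differ, so the equilibrium is in mixed strategies.
Let Player II play 1 with probability q. Player I is indifferent when 17q + 3(1−q) = 4q + 5(1−q), giving q = 2/15.

2/15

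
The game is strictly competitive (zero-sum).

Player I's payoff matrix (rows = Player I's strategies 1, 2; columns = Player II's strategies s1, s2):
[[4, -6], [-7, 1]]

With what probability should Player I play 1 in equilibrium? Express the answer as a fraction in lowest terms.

4/9

Row minima are -6 and -7, so Player I's maximin is -6; column maxima are 4 and 1, so Player II's minimax is 1. These differ, so the equilibrium is in mixed strategies.
Let Player I play 1 with probability p. Player II is indifferent when 4p − 7(1−p) = −6p + (1−p), giving p = 4/9.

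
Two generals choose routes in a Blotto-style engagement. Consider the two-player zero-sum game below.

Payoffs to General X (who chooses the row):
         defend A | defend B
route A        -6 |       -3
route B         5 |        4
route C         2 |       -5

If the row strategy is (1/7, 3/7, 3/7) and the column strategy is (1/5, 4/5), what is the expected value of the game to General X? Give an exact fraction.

-9/35

Against (1/5, 4/5), each row's expected payoff is route A: -18/5; route B: 21/5; route C: -18/5.
Taking the (1/7, 3/7, 3/7)-weighted average: (1/7)·(-18/5) + (3/7)·(21/5) + (3/7)·(-18/5) = -9/35.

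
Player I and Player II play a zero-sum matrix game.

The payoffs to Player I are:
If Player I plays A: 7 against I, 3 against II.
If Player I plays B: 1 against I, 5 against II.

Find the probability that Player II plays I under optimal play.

Row minima are 3 and 1, so Player I's maximin is 3; column maxima are 7 and 5, so Player II's minimax is 5. These differ, so the equilibrium is in mixed strategies.
Let Player II play I with probability q. Player I is indifferent when 7q + 3(1−q) = q + 5(1−q), giving q = 1/4.

1/4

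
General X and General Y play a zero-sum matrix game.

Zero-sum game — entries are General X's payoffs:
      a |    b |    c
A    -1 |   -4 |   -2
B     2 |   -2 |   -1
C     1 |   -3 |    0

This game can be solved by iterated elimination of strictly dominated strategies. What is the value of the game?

-2

Row A is strictly dominated by row B (2>-1, -2>-4, -1>-2); eliminate A.
Column a is strictly dominated by b for General Y (-2<2, -3<1); eliminate a.
Column c is strictly dominated by b for General Y (-2<-1, -3<0); eliminate c.
Row C is strictly dominated by row B (-2>-3); eliminate C.
Only (B, b) remains, with payoff -2.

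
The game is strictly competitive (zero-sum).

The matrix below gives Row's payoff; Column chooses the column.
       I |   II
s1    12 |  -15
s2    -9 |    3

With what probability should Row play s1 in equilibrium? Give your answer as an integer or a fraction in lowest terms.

4/13

Row minima are -15 and -9, so Row's maximin is -9; column maxima are 12 and 3, so Column's minimax is 3. These differ, so the equilibrium is in mixed strategies.
Let Row play s1 with probability p. Column is indifferent when 12p − 9(1−p) = −15p + 3(1−p), giving p = 4/13.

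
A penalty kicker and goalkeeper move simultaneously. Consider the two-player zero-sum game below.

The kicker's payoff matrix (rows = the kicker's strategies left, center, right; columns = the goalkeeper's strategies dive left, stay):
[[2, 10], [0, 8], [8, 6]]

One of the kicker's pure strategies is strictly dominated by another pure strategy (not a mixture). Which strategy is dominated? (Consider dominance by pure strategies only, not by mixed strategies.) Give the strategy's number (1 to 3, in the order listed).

2

Compare center with left: 2 > 0, 10 > 8.
So left strictly dominates center for the kicker; center is strictly dominated.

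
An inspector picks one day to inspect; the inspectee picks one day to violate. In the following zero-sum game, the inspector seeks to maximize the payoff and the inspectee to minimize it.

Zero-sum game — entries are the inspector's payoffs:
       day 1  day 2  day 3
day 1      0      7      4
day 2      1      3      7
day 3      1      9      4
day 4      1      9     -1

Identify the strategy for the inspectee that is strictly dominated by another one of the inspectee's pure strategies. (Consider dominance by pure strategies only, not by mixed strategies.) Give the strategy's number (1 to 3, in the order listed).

2

The inspectee prefers columns that give the inspector less. Compare day 2 with day 1: 0 < 7, 1 < 3, 1 < 9, 1 < 9.
So day 1 strictly dominates day 2 for the inspectee; day 2 is strictly dominated.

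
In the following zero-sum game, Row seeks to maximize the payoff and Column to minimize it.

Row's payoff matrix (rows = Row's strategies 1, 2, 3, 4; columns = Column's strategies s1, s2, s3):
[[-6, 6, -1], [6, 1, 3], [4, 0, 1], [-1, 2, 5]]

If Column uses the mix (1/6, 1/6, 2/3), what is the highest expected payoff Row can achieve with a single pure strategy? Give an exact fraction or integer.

1: (-6)·(1/6) + (6)·(1/6) + (-1)·(2/3) = -2/3.
2: (6)·(1/6) + (1)·(1/6) + (3)·(2/3) = 19/6.
3: (4)·(1/6) + (0)·(1/6) + (1)·(2/3) = 4/3.
4: (-1)·(1/6) + (2)·(1/6) + (5)·(2/3) = 7/2.
The best pure response is 4 with expected payoff 7/2.

7/2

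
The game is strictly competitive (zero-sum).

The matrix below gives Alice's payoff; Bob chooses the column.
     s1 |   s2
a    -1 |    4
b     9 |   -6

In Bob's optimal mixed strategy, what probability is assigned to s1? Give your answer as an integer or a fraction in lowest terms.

1/2

Row minima are -1 and -6, so Alice's maximin is -1; column maxima are 9 and 4, so Bob's minimax is 4. These differ, so the equilibrium is in mixed strategies.
Let Bob play s1 with probability q. Alice is indifferent when −q + 4(1−q) = 9q − 6(1−q), giving q = 1/2.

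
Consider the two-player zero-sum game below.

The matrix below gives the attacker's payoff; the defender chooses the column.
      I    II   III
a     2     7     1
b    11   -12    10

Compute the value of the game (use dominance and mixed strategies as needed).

Column I is strictly dominated by III for the defender (it gives the attacker more in every row).
The remaining 2×2 game on (a, b) × (II, III) has no saddle point. Let the attacker play a with probability p; indifference gives 7p − 12(1−p) = p + 10(1−p), so p = 11/14.
Similarly the defender's optimal q on II is 9/28, and the value is 7·(9/28) + (1)·(19/28) = 41/14.

41/14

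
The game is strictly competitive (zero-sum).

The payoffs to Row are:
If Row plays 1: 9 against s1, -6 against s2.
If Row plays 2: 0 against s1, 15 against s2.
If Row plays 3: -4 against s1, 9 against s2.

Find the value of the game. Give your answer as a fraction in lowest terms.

9/2

Row 3 is strictly dominated by row 2, so Row never plays it.
The remaining 2×2 game on (1, 2) × (s1, s2) has no saddle point. Let Row play 1 with probability p; indifference gives 9p = −6p + 15(1−p), so p = 1/2.
Similarly Column's optimal q on s1 is 7/10, and the value is 9·(7/10) + (-6)·(3/10) = 9/2.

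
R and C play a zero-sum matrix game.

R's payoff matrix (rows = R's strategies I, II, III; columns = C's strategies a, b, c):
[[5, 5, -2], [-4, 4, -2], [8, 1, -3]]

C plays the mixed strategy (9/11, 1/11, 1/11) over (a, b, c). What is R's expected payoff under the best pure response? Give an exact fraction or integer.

I: (5)·(9/11) + (5)·(1/11) + (-2)·(1/11) = 48/11.
II: (-4)·(9/11) + (4)·(1/11) + (-2)·(1/11) = -34/11.
III: (8)·(9/11) + (1)·(1/11) + (-3)·(1/11) = 70/11.
The best pure response is III with expected payoff 70/11.

70/11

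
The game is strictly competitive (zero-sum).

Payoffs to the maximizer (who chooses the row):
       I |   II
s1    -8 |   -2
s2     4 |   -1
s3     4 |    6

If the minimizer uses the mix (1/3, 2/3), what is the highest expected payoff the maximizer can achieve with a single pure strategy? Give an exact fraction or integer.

s1: (-8)·(1/3) + (-2)·(2/3) = -4.
s2: (4)·(1/3) + (-1)·(2/3) = 2/3.
s3: (4)·(1/3) + (6)·(2/3) = 16/3.
The best pure response is s3 with expected payoff 16/3.

16/3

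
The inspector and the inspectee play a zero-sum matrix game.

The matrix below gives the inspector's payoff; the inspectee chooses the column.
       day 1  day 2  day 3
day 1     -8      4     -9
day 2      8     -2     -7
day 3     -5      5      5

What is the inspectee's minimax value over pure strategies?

The worst case (largest entry) in each column is day 1: 8, day 2: 5, day 3: 5.
The best (smallest) of these is 5.

5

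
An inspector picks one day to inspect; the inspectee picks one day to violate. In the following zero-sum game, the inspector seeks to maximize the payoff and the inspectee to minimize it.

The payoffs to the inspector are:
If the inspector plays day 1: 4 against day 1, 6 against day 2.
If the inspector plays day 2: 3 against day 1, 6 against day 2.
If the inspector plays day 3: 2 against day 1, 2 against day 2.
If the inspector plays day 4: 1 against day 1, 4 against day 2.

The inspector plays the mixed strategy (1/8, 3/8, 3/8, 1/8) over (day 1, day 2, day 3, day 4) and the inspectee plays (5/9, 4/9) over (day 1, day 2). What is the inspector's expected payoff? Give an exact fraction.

Against (5/9, 4/9), each row's expected payoff is day 1: 44/9; day 2: 13/3; day 3: 2; day 4: 7/3.
Taking the (1/8, 3/8, 3/8, 1/8)-weighted average: (1/8)·(44/9) + (3/8)·(13/3) + (3/8)·(2) + (1/8)·(7/3) = 59/18.

59/18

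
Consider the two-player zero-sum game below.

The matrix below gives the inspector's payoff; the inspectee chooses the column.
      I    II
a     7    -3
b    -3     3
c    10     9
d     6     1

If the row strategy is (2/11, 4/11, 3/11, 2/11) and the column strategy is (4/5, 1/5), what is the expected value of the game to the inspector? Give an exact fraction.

Against (4/5, 1/5), each row's expected payoff is a: 5; b: -9/5; c: 49/5; d: 5.
Taking the (2/11, 4/11, 3/11, 2/11)-weighted average: (2/11)·(5) + (4/11)·(-9/5) + (3/11)·(49/5) + (2/11)·(5) = 211/55.

211/55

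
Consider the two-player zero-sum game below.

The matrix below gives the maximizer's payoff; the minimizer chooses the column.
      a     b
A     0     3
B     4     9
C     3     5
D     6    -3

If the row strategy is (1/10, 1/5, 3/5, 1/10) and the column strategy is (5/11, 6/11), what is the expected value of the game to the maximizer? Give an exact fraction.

224/55

Against (5/11, 6/11), each row's expected payoff is A: 18/11; B: 74/11; C: 45/11; D: 12/11.
Taking the (1/10, 1/5, 3/5, 1/10)-weighted average: (1/10)·(18/11) + (1/5)·(74/11) + (3/5)·(45/11) + (1/10)·(12/11) = 224/55.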